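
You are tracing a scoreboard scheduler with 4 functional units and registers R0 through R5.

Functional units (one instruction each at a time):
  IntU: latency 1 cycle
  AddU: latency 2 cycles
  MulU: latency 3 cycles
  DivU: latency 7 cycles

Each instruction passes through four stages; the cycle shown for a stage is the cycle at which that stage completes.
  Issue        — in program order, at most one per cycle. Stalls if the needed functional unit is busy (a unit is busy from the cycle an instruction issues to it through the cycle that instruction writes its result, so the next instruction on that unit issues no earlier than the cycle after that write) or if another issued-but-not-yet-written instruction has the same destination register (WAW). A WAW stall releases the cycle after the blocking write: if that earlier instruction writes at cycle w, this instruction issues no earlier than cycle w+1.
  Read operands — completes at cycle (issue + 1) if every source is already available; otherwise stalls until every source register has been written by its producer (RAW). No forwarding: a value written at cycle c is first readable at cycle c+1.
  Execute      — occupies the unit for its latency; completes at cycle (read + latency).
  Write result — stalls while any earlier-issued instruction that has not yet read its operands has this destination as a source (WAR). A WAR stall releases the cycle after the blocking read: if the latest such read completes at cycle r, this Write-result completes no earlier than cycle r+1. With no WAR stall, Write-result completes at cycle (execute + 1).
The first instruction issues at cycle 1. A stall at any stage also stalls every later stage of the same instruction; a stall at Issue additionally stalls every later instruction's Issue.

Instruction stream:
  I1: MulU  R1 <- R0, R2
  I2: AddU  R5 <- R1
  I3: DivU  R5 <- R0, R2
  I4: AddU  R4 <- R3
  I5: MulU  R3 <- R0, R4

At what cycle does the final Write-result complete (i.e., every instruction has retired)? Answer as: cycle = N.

I1 -> (1, 2, 5, 6)
I2 -> (2, 7, 9, 10)  // RAW R1: wait I1 write@6
I3 -> (11, 12, 19, 20)  // WAW R5: wait I2 write@10
I4 -> (12, 13, 15, 16)
I5 -> (13, 17, 20, 21)  // RAW R4: wait I4 write@16

cycle = 21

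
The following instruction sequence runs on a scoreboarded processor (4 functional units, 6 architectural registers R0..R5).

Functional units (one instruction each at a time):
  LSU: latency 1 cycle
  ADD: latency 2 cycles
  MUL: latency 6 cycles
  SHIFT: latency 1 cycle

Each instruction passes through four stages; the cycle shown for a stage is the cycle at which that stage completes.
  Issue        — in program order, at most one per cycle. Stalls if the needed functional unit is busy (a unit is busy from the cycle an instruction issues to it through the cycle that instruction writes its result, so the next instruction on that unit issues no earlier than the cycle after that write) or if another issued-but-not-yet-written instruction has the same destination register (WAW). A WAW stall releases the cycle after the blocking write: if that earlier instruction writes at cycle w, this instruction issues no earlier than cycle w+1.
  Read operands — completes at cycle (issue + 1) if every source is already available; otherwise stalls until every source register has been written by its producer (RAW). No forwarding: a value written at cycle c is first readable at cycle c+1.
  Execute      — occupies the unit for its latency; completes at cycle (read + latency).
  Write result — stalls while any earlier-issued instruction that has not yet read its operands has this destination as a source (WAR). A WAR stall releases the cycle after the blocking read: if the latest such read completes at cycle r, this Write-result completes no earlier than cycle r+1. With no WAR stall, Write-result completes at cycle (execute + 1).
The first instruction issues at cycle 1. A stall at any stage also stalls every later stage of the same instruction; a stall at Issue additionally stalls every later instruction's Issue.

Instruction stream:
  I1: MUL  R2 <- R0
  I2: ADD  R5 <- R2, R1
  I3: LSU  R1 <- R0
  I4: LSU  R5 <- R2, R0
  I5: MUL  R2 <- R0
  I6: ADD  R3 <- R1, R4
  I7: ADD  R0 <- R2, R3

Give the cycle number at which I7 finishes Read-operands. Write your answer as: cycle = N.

  I1 | 1 | 2 | 8 | 9
  I2 | 2 | 10 | 12 | 13   RAW R2: wait I1 write@9
  I3 | 3 | 4 | 5 | 11   WAR R1: wait I2 read@10
  I4 | 14 | 15 | 16 | 17   WAW R5: wait I2 write@13
  I5 | 15 | 16 | 22 | 23
  I6 | 16 | 17 | 19 | 20
  I7 | 21 | 24 | 26 | 27   struct: ADD busy until I6 writes@20 · RAW R2: wait I5 write@23

cycle = 24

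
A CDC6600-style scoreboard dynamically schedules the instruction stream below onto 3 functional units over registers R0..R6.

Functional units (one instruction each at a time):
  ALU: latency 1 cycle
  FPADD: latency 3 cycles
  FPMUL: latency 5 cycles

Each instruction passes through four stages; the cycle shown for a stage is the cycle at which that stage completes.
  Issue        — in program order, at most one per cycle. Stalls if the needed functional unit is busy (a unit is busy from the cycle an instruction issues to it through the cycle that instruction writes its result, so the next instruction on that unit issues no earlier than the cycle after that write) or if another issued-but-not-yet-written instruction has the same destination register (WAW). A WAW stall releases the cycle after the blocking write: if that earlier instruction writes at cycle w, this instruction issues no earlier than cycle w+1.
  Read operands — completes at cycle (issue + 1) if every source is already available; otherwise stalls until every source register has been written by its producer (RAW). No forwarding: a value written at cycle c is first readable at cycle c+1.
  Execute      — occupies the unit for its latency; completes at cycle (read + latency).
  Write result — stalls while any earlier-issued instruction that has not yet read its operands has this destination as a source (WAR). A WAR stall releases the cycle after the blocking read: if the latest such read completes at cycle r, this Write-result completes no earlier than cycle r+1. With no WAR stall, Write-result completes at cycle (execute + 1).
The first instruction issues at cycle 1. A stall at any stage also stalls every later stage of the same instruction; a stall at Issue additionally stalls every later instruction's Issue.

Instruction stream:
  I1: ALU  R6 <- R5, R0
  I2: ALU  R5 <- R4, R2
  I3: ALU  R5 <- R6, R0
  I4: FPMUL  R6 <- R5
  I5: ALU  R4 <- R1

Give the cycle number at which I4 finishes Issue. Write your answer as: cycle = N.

cycle = 10

t=1  issue I1 (ALU)
t=2  I1 read-ops
t=3  I1 finished on ALU
t=4  I1→R6
t=5  issue I2 (ALU)
t=6  I2 read-ops
t=7  I2 finished on ALU
t=8  I2→R5
t=9  issue I3 (ALU)
t=10  I3 read-ops | issue I4 (FPMUL)
t=11  I3 finished on ALU
t=12  I3→R5
t=13  I4 read-ops | issue I5 (ALU)
t=14  I5 read-ops
t=15  I5 finished on ALU
t=16  I5→R4
t=18  I4 finished on FPMUL
t=19  I4→R6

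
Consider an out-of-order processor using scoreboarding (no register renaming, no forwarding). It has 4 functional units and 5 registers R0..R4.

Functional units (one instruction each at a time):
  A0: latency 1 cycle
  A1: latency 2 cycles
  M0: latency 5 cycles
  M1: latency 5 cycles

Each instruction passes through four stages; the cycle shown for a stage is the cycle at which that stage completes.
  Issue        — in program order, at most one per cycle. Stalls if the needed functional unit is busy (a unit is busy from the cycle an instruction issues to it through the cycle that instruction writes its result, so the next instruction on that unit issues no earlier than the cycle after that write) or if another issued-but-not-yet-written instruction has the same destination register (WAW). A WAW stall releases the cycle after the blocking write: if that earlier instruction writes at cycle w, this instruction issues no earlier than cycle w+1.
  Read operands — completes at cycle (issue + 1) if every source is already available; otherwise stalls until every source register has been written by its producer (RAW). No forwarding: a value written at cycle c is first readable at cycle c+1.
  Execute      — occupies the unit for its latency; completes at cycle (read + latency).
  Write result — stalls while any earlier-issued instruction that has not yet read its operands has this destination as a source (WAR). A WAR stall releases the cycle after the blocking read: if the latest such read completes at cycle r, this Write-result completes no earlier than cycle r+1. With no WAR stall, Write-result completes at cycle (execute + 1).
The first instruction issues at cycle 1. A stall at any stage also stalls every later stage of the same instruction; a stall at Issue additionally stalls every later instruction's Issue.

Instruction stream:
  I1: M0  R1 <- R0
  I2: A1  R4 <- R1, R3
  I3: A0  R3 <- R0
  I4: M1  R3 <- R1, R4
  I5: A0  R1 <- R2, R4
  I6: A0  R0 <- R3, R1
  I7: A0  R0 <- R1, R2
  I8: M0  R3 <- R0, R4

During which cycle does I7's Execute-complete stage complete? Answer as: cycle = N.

cycle = 25

t=1  I1 issues→M0
t=2  I1 reads · I2 issues→A1
t=3  I3 issues→A0
t=4  I3 reads
t=5  I3 exec-done
t=7  I1 exec-done
t=8  I1 writes R1
t=9  I2 reads
t=10  I3 writes R3
t=11  I2 exec-done · I4 issues→M1
t=12  I2 writes R4 · I5 issues→A0
t=13  I4 reads · I5 reads
t=14  I5 exec-done
t=15  I5 writes R1
t=16  I6 issues→A0
t=18  I4 exec-done
t=19  I4 writes R3
t=20  I6 reads
t=21  I6 exec-done
t=22  I6 writes R0
t=23  I7 issues→A0
t=24  I7 reads · I8 issues→M0
t=25  I7 exec-done
t=26  I7 writes R0
t=27  I8 reads
t=32  I8 exec-done
t=33  I8 writes R3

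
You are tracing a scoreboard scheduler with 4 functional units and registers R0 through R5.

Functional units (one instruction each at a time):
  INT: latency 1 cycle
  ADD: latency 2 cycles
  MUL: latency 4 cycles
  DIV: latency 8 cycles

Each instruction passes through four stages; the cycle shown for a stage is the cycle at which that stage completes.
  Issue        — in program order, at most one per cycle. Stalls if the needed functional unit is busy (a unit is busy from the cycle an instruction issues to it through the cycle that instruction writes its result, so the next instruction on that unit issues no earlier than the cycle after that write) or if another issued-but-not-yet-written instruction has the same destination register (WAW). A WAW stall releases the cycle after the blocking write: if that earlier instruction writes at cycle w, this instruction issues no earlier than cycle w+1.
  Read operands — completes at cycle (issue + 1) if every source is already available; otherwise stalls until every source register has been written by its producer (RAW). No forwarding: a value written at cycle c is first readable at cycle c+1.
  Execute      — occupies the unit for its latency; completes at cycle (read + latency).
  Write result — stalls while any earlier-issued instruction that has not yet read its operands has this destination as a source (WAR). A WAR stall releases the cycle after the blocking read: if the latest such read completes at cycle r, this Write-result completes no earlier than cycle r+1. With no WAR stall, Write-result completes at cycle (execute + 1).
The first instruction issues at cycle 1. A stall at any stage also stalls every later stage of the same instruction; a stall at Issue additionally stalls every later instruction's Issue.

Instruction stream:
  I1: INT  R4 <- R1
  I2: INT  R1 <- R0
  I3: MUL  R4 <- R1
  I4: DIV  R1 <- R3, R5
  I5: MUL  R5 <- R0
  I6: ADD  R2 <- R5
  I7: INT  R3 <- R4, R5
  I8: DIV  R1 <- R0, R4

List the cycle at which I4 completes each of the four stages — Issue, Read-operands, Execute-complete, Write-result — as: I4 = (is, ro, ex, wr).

I1  is:1  ro:2  ex:3  wr:4
I2  is:5  ro:6  ex:7  wr:8  — struct: INT busy until I1 writes@4
I3  is:6  ro:9  ex:13  wr:14  — RAW R1: wait I2 write@8
I4  is:9  ro:10  ex:18  wr:19  — WAW R1: wait I2 write@8
I5  is:15  ro:16  ex:20  wr:21  — struct: MUL busy until I3 writes@14
I6  is:16  ro:22  ex:24  wr:25  — RAW R5: wait I5 write@21
I7  is:17  ro:22  ex:23  wr:24  — RAW R5: wait I5 write@21
I8  is:20  ro:21  ex:29  wr:30  — struct: DIV busy until I4 writes@19

I4 = (9, 10, 18, 19)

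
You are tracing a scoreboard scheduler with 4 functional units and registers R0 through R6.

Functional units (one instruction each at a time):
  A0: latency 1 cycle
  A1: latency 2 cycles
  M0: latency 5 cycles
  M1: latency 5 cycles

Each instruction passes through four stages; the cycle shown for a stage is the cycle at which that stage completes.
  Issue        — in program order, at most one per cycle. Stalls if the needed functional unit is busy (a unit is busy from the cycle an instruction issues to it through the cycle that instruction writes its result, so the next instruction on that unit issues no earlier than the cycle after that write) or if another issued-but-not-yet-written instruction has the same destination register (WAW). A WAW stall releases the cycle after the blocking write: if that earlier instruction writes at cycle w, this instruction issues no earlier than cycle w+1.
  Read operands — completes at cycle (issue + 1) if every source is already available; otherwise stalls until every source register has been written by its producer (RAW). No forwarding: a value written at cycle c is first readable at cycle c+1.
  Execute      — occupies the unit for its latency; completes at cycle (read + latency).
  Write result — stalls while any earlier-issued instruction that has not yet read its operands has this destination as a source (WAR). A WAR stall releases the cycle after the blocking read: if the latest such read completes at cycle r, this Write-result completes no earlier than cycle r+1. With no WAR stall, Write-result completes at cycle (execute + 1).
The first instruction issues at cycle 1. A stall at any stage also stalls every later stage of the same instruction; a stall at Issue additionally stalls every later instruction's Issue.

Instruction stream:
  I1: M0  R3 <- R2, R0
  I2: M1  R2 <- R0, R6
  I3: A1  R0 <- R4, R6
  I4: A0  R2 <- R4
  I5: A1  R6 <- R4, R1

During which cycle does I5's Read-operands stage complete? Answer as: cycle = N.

cycle = 12

  I1 | 1 | 2 | 7 | 8
  I2 | 2 | 3 | 8 | 9
  I3 | 3 | 4 | 6 | 7
  I4 | 10 | 11 | 12 | 13   WAW R2: wait I2 write@9
  I5 | 11 | 12 | 14 | 15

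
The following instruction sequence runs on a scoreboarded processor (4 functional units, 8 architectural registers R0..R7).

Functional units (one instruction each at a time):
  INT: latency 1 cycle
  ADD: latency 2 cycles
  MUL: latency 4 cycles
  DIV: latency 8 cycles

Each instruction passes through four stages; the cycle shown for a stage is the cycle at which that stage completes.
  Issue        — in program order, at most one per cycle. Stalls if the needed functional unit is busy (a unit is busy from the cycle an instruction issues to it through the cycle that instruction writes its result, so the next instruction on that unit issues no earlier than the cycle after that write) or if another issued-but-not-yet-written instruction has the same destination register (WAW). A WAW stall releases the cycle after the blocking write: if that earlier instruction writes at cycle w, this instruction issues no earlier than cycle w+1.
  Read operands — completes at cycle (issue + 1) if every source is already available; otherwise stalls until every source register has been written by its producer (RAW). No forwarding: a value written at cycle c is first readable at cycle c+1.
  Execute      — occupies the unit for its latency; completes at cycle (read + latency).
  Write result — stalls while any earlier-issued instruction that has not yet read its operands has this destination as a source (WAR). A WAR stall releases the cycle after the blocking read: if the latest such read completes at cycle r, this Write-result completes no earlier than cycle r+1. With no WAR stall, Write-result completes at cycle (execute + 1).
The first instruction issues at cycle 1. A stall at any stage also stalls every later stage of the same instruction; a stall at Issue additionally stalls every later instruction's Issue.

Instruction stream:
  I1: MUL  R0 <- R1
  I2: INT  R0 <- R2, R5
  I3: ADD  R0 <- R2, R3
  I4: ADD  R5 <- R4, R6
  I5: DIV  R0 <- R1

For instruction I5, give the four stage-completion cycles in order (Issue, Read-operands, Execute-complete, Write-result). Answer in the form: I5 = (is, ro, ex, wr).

I1 -> (1, 2, 6, 7)
I2 -> (8, 9, 10, 11)  // WAW R0: wait I1 write@7
I3 -> (12, 13, 15, 16)  // WAW R0: wait I2 write@11
I4 -> (17, 18, 20, 21)  // struct: ADD busy until I3 writes@16
I5 -> (18, 19, 27, 28)

I5 = (18, 19, 27, 28)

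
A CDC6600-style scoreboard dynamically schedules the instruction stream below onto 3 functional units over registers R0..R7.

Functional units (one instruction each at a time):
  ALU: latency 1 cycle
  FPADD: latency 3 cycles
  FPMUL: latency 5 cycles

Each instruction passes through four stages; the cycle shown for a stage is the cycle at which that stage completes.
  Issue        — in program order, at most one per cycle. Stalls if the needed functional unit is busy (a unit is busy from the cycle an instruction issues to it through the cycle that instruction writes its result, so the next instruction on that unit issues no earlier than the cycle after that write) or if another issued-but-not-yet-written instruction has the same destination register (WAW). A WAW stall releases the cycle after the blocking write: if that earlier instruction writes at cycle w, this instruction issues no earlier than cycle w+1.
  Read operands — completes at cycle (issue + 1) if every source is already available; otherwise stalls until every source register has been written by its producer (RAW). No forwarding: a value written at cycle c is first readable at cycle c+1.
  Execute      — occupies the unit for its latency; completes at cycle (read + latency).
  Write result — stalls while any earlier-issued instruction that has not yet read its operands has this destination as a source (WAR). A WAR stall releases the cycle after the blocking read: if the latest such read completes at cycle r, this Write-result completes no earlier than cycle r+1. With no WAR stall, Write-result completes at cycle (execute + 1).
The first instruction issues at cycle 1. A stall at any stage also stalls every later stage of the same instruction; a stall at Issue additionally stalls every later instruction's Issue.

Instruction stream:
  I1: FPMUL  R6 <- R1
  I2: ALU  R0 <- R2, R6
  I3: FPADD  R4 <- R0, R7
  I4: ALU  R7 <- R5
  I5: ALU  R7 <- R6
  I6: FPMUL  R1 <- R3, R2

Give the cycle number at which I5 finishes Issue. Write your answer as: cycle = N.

cycle = 16

I1: IS=1 RO=2 EX=7 WR=8
I2: IS=2 RO=9 EX=10 WR=11  [RAW R6: wait I1 write@8]
I3: IS=3 RO=12 EX=15 WR=16  [RAW R0: wait I2 write@11]
I4: IS=12 RO=13 EX=14 WR=15  [struct: ALU busy until I2 writes@11]
I5: IS=16 RO=17 EX=18 WR=19  [struct: ALU busy until I4 writes@15]
I6: IS=17 RO=18 EX=23 WR=24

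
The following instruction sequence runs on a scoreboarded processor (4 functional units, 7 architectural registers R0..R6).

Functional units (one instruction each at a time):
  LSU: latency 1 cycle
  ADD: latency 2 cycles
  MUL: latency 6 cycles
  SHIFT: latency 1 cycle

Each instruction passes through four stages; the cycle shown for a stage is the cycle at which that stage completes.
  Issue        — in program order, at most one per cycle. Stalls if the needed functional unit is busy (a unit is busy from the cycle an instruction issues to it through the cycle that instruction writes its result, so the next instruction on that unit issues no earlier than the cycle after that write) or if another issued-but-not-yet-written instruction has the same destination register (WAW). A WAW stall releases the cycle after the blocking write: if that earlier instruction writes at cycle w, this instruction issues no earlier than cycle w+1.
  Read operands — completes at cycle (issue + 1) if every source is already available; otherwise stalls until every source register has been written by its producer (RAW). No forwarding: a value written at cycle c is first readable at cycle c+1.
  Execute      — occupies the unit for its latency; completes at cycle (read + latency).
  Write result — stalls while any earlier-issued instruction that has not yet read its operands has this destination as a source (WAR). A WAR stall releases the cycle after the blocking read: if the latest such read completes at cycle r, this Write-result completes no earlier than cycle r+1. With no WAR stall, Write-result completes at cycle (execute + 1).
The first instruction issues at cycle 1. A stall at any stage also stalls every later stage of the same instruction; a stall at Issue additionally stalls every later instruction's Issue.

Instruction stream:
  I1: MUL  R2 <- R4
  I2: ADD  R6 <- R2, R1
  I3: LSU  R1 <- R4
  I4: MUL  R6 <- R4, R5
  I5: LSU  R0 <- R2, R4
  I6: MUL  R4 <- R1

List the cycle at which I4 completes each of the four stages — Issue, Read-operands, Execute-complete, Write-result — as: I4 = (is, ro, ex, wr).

I4 = (14, 15, 21, 22)

  I1 | 1 | 2 | 8 | 9
  I2 | 2 | 10 | 12 | 13   RAW R2: wait I1 write@9
  I3 | 3 | 4 | 5 | 11   WAR R1: wait I2 read@10
  I4 | 14 | 15 | 21 | 22   WAW R6: wait I2 write@13
  I5 | 15 | 16 | 17 | 18
  I6 | 23 | 24 | 30 | 31   struct: MUL busy until I4 writes@22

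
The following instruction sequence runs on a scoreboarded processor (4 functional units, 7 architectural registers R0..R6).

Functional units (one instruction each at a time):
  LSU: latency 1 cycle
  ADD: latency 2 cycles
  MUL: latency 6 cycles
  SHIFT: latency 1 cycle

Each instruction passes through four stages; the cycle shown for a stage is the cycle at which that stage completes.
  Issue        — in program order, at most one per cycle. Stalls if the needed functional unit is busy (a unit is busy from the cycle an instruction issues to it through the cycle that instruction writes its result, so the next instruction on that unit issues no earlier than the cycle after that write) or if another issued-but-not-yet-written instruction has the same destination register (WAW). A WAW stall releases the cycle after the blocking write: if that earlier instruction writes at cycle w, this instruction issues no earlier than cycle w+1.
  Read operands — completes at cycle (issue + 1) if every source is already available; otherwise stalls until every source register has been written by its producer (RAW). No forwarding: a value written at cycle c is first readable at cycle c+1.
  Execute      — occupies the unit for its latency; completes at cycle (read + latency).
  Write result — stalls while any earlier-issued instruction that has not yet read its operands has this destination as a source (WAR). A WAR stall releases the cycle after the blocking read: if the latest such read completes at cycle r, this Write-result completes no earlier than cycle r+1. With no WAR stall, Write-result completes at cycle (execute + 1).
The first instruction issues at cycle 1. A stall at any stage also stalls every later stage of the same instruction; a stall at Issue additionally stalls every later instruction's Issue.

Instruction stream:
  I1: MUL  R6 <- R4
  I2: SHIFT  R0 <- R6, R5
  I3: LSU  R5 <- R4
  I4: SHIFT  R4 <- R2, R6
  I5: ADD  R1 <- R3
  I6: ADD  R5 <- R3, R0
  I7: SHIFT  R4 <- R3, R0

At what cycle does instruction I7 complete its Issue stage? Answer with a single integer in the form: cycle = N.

I1 -> (1, 2, 8, 9)
I2 -> (2, 10, 11, 12)  // RAW R6: wait I1 write@9
I3 -> (3, 4, 5, 11)  // WAR R5: wait I2 read@10
I4 -> (13, 14, 15, 16)  // struct: SHIFT busy until I2 writes@12
I5 -> (14, 15, 17, 18)
I6 -> (19, 20, 22, 23)  // struct: ADD busy until I5 writes@18
I7 -> (20, 21, 22, 23)

cycle = 20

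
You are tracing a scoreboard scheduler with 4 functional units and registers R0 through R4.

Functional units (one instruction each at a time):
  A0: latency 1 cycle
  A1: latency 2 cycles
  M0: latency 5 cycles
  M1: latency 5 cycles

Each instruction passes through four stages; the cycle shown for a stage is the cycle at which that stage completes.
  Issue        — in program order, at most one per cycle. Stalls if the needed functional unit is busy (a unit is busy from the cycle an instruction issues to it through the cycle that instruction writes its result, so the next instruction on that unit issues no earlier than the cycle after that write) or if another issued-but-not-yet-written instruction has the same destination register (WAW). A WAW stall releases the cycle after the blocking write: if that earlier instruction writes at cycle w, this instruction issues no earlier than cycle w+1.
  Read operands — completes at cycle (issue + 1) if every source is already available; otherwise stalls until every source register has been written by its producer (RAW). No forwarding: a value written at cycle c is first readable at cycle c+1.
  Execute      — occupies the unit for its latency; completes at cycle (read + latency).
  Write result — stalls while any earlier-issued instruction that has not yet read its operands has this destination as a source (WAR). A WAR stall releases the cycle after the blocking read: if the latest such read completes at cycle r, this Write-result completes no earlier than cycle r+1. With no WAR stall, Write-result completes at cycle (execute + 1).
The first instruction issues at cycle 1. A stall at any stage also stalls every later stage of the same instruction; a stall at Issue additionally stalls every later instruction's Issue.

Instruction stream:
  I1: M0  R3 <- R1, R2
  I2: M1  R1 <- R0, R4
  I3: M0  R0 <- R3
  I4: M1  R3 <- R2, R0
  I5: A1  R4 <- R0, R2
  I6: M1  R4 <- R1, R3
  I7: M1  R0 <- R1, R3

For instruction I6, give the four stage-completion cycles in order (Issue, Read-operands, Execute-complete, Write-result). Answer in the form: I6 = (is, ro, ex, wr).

I6 = (24, 25, 30, 31)

t=1  I1 issues→M0
t=2  I1 reads | I2 issues→M1
t=3  I2 reads
t=7  I1 exec-done
t=8  I1 writes R3 | I2 exec-done
t=9  I2 writes R1 | I3 issues→M0
t=10  I3 reads | I4 issues→M1
t=11  I5 issues→A1
t=15  I3 exec-done
t=16  I3 writes R0
t=17  I4 reads | I5 reads
t=19  I5 exec-done
t=20  I5 writes R4
t=22  I4 exec-done
t=23  I4 writes R3
t=24  I6 issues→M1
t=25  I6 reads
t=30  I6 exec-done
t=31  I6 writes R4
t=32  I7 issues→M1
t=33  I7 reads
t=38  I7 exec-done
t=39  I7 writes R0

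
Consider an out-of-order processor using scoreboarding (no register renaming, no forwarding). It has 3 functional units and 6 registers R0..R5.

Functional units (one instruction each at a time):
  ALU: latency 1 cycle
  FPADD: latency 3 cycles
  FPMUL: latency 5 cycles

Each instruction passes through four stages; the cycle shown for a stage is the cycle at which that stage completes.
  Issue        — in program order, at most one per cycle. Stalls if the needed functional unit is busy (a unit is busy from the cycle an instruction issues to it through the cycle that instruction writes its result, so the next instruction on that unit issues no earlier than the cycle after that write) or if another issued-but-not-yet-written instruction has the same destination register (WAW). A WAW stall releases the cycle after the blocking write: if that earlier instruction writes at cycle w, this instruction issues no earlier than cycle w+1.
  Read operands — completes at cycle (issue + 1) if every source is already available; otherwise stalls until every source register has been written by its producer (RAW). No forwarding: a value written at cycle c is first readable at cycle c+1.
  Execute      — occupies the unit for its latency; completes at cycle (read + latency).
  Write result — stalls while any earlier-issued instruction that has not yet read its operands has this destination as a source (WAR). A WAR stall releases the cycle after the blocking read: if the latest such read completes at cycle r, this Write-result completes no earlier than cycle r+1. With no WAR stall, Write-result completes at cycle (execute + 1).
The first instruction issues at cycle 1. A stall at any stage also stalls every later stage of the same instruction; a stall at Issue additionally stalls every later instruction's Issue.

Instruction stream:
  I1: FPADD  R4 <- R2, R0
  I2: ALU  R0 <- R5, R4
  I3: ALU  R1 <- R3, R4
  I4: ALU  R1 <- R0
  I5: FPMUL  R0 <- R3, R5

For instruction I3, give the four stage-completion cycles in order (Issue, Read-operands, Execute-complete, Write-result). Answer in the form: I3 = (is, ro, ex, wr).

I3 = (10, 11, 12, 13)

I1  is:1  ro:2  ex:5  wr:6
I2  is:2  ro:7  ex:8  wr:9  — RAW R4: wait I1 write@6
I3  is:10  ro:11  ex:12  wr:13  — struct: ALU busy until I2 writes@9
I4  is:14  ro:15  ex:16  wr:17  — struct: ALU busy until I3 writes@13
I5  is:15  ro:16  ex:21  wr:22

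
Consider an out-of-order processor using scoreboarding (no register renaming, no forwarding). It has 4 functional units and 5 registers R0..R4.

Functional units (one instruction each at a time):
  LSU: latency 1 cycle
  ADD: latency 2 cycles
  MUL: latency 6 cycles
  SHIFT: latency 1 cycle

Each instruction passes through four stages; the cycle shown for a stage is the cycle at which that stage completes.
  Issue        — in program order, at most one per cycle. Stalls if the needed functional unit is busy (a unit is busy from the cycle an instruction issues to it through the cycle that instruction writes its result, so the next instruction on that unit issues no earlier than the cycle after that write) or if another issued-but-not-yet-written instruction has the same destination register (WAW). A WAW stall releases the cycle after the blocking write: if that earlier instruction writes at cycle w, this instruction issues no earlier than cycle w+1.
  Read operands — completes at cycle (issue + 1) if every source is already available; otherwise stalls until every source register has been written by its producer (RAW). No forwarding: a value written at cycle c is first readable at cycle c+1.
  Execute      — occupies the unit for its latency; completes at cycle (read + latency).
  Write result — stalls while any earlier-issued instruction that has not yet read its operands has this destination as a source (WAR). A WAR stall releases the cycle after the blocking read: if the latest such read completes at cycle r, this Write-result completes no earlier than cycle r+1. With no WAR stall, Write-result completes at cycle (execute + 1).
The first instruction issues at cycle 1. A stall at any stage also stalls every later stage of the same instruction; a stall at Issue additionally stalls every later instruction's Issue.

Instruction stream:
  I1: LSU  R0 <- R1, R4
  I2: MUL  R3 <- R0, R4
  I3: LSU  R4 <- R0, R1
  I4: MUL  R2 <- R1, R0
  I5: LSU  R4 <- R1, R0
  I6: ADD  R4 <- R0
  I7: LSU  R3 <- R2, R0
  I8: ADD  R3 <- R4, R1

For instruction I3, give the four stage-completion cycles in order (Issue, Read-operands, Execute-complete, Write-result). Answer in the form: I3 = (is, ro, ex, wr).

c1: I1 issues→LSU
c2: I1 reads; I2 issues→MUL
c3: I1 exec-done
c4: I1 writes R0
c5: I2 reads; I3 issues→LSU
c6: I3 reads
c7: I3 exec-done
c8: I3 writes R4
c11: I2 exec-done
c12: I2 writes R3
c13: I4 issues→MUL
c14: I4 reads; I5 issues→LSU
c15: I5 reads
c16: I5 exec-done
c17: I5 writes R4
c18: I6 issues→ADD
c19: I6 reads; I7 issues→LSU
c20: I4 exec-done
c21: I4 writes R2; I6 exec-done
c22: I6 writes R4; I7 reads
c23: I7 exec-done
c24: I7 writes R3
c25: I8 issues→ADD
c26: I8 reads
c28: I8 exec-done
c29: I8 writes R3

I3 = (5, 6, 7, 8)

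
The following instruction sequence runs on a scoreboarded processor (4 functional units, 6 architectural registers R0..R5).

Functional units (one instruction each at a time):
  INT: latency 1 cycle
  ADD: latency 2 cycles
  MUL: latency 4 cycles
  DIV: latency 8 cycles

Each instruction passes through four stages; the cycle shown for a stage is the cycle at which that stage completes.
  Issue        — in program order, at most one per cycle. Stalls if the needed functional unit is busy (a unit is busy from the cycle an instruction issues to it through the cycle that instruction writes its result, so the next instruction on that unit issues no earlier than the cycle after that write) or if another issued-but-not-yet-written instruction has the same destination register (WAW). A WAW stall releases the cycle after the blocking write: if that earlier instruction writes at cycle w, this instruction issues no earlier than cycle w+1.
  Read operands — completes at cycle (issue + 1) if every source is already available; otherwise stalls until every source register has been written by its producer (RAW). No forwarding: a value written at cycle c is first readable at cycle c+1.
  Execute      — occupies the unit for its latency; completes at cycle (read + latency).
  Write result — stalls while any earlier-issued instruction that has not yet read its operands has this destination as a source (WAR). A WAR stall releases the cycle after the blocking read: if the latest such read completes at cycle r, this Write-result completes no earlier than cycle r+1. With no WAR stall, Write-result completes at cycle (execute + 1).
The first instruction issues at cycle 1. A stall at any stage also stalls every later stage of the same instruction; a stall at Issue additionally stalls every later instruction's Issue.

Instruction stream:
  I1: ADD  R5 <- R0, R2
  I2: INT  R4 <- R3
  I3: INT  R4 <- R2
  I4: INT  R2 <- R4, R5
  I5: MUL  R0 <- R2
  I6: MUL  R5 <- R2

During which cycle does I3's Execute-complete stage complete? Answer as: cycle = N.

  I1 | 1 | 2 | 4 | 5
  I2 | 2 | 3 | 4 | 5
  I3 | 6 | 7 | 8 | 9   struct: INT busy until I2 writes@5
  I4 | 10 | 11 | 12 | 13   struct: INT busy until I3 writes@9
  I5 | 11 | 14 | 18 | 19   RAW R2: wait I4 write@13
  I6 | 20 | 21 | 25 | 26   struct: MUL busy until I5 writes@19

cycle = 8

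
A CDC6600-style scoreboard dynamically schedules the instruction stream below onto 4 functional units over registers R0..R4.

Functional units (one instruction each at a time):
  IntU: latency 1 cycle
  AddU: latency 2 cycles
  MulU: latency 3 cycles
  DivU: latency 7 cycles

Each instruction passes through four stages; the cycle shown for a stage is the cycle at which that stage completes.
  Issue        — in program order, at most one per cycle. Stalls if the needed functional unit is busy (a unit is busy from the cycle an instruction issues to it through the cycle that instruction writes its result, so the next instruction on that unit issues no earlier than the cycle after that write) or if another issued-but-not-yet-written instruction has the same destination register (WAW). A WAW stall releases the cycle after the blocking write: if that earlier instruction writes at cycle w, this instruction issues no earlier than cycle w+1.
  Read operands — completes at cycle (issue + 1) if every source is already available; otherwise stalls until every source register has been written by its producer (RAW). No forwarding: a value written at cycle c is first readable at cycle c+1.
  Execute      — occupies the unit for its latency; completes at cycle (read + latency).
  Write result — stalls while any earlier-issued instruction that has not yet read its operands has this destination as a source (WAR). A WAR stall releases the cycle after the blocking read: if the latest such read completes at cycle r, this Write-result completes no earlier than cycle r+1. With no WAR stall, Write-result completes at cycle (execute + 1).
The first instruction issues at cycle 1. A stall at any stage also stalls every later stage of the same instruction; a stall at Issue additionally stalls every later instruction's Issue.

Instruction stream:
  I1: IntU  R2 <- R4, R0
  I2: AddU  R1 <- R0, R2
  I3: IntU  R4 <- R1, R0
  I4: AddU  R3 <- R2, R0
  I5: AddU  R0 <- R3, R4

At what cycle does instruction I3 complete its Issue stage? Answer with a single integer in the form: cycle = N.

[I1] 1/2/3/4
[I2] 2/5/7/8  (RAW R2: wait I1 write@4)
[I3] 5/9/10/11  (struct: IntU busy until I1 writes@4; RAW R1: wait I2 write@8)
[I4] 9/10/12/13  (struct: AddU busy until I2 writes@8)
[I5] 14/15/17/18  (struct: AddU busy until I4 writes@13)

cycle = 5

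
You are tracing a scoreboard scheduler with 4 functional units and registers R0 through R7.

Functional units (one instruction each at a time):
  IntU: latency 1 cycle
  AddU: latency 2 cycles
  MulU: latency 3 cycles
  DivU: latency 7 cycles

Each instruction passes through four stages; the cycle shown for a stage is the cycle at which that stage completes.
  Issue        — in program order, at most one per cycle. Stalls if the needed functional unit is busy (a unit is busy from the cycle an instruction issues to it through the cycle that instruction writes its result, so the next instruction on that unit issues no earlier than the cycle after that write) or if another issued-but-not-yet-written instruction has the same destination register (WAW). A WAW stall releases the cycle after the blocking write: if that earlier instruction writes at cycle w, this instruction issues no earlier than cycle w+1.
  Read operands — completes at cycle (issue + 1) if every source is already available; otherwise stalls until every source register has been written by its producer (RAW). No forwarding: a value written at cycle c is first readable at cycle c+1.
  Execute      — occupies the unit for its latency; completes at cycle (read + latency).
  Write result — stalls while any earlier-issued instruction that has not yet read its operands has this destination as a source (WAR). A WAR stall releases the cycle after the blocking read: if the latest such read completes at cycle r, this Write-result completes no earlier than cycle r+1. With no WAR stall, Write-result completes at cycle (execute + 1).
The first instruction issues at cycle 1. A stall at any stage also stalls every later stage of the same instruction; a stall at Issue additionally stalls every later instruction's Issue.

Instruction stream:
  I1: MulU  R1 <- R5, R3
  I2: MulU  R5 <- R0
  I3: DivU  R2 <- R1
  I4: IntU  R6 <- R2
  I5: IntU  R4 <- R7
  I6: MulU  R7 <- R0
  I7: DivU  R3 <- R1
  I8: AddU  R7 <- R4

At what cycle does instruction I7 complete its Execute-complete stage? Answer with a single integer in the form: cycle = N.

cycle 1: I1→MulU
cycle 2: I1 RO
cycle 5: I1 EX
cycle 6: I1 WR R1
cycle 7: I2→MulU
cycle 8: I2 RO | I3→DivU
cycle 9: I3 RO | I4→IntU
cycle 11: I2 EX
cycle 12: I2 WR R5
cycle 16: I3 EX
cycle 17: I3 WR R2
cycle 18: I4 RO
cycle 19: I4 EX
cycle 20: I4 WR R6
cycle 21: I5→IntU
cycle 22: I5 RO | I6→MulU
cycle 23: I5 EX | I6 RO | I7→DivU
cycle 24: I5 WR R4 | I7 RO
cycle 26: I6 EX
cycle 27: I6 WR R7
cycle 28: I8→AddU
cycle 29: I8 RO
cycle 31: I7 EX | I8 EX
cycle 32: I7 WR R3 | I8 WR R7

cycle = 31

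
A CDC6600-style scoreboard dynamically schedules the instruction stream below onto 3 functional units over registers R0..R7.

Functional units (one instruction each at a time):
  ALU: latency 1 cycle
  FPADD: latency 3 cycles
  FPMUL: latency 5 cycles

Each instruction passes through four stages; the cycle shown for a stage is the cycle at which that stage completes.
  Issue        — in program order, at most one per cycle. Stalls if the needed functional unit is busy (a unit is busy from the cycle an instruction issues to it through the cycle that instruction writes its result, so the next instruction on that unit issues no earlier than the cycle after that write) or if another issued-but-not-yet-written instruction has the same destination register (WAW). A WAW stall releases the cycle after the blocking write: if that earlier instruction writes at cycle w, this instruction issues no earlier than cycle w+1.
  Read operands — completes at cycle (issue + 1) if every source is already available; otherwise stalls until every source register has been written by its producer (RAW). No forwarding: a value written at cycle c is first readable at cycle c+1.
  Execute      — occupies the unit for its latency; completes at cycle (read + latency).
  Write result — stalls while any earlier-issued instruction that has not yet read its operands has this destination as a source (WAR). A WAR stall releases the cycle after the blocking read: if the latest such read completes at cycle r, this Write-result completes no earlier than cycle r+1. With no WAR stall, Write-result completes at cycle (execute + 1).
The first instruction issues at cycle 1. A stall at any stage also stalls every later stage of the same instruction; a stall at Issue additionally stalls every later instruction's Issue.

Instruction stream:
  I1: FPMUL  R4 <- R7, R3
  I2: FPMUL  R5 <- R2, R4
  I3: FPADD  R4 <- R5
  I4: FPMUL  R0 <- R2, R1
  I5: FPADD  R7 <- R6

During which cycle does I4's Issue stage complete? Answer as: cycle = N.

cycle = 17

cycle 1: I1→FPMUL
cycle 2: I1 RO
cycle 7: I1 EX
cycle 8: I1 WR R4
cycle 9: I2→FPMUL
cycle 10: I2 RO, I3→FPADD
cycle 15: I2 EX
cycle 16: I2 WR R5
cycle 17: I3 RO, I4→FPMUL
cycle 18: I4 RO
cycle 20: I3 EX
cycle 21: I3 WR R4
cycle 22: I5→FPADD
cycle 23: I4 EX, I5 RO
cycle 24: I4 WR R0
cycle 26: I5 EX
cycle 27: I5 WR R7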